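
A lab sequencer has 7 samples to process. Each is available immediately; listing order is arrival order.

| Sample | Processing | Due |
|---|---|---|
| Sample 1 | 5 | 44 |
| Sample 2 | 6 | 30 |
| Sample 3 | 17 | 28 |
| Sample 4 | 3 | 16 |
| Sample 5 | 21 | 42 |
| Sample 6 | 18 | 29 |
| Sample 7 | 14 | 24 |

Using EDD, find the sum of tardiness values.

134

EDD (increasing due date): Sample 4 Sample 7 Sample 3 Sample 6 Sample 2 Sample 5 Sample 1.
Sample 4: 0→3, due 16, tardiness 0
Sample 7: 3→17, due 24, tardiness 0
Sample 3: 17→34, due 28, tardiness 6
Sample 6: 34→52, due 29, tardiness 23
Sample 2: 52→58, due 30, tardiness 28
Sample 5: 58→79, due 42, tardiness 37
Sample 1: 79→84, due 44, tardiness 40
Sum = 0+0+6+23+28+37+40 = 134.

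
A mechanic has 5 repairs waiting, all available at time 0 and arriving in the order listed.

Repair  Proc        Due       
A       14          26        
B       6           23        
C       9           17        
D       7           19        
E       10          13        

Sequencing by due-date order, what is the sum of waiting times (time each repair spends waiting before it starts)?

87

EDD (increasing due date): E C D B A.
E: waits 0, runs 0→10
C: waits 10, runs 10→19
D: waits 19, runs 19→26
B: waits 26, runs 26→32
A: waits 32, runs 32→46
Sum = 0+10+19+26+32 = 87.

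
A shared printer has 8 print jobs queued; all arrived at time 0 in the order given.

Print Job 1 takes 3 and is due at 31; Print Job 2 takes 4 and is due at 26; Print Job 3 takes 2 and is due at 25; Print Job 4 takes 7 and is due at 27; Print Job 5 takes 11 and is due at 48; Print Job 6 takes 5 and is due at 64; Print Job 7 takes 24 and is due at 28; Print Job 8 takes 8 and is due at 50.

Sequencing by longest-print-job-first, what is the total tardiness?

126

LPT (decreasing processing time): Print Job 7 Print Job 5 Print Job 8 Print Job 4 Print Job 6 Print Job 2 Print Job 1 Print Job 3.
Print Job 7: 0→24, due 28, tardiness 0
Print Job 5: 24→35, due 48, tardiness 0
Print Job 8: 35→43, due 50, tardiness 0
Print Job 4: 43→50, due 27, tardiness 23
Print Job 6: 50→55, due 64, tardiness 0
Print Job 2: 55→59, due 26, tardiness 33
Print Job 1: 59→62, due 31, tardiness 31
Print Job 3: 62→64, due 25, tardiness 39
Sum = 0+0+0+23+0+33+31+39 = 126.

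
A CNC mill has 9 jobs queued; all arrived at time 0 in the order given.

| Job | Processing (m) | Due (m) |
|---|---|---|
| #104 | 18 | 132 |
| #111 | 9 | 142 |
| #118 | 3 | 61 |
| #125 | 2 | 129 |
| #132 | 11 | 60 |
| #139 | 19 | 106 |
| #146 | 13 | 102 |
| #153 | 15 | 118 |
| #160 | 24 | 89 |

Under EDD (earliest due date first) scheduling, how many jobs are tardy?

EDD (increasing due date): #132 #118 #160 #146 #139 #153 #125 #104 #111.
#132: 0→11, due 60, tardiness 0
#118: 11→14, due 61, tardiness 0
#160: 14→38, due 89, tardiness 0
#146: 38→51, due 102, tardiness 0
#139: 51→70, due 106, tardiness 0
#153: 70→85, due 118, tardiness 0
#125: 85→87, due 129, tardiness 0
#104: 87→105, due 132, tardiness 0
#111: 105→114, due 142, tardiness 0
Late jobs: 0.

0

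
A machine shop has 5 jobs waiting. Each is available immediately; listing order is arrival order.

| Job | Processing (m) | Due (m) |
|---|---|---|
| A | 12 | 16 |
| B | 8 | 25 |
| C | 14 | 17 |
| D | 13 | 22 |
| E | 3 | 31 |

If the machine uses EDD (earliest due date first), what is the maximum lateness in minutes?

EDD (increasing due date): A C D B E.
A: 0→12, due 16, lateness -4
C: 12→26, due 17, lateness 9
D: 26→39, due 22, lateness 17
B: 39→47, due 25, lateness 22
E: 47→50, due 31, lateness 19
Maximum = 22.

22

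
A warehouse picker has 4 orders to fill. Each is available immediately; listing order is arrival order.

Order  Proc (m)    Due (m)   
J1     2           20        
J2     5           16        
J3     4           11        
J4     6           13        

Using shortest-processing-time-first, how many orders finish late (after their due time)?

1

SPT (increasing processing time): J1 J3 J2 J4.
J1: 0→2, due 20, tardiness 0
J3: 2→6, due 11, tardiness 0
J2: 6→11, due 16, tardiness 0
J4: 11→17, due 13, tardiness 4
Late orders: 1.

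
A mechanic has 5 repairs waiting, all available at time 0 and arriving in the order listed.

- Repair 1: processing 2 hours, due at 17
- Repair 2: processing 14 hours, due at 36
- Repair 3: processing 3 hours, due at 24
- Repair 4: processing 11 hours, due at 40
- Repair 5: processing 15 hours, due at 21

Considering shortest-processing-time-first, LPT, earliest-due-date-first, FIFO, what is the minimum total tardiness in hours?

SPT (increasing processing time): Repair 1 Repair 3 Repair 4 Repair 2 Repair 5.
Repair 1: 0→2, due 17, tardiness 0
Repair 3: 2→5, due 24, tardiness 0
Repair 4: 5→16, due 40, tardiness 0
Repair 2: 16→30, due 36, tardiness 0
Repair 5: 30→45, due 21, tardiness 24
Sum = 0+0+0+0+24 = 24.
LPT (decreasing processing time): Repair 5 Repair 2 Repair 4 Repair 3 Repair 1.
Repair 5: 0→15, due 21, tardiness 0
Repair 2: 15→29, due 36, tardiness 0
Repair 4: 29→40, due 40, tardiness 0
Repair 3: 40→43, due 24, tardiness 19
Repair 1: 43→45, due 17, tardiness 28
Sum = 0+0+0+19+28 = 47.
EDD (increasing due date): Repair 1 Repair 5 Repair 3 Repair 2 Repair 4.
Repair 1: 0→2, due 17, tardiness 0
Repair 5: 2→17, due 21, tardiness 0
Repair 3: 17→20, due 24, tardiness 0
Repair 2: 20→34, due 36, tardiness 0
Repair 4: 34→45, due 40, tardiness 5
Sum = 0+0+0+0+5 = 5.
FIFO (arrival order): Repair 1 Repair 2 Repair 3 Repair 4 Repair 5.
Repair 1: 0→2, due 17, tardiness 0
Repair 2: 2→16, due 36, tardiness 0
Repair 3: 16→19, due 24, tardiness 0
Repair 4: 19→30, due 40, tardiness 0
Repair 5: 30→45, due 21, tardiness 24
Sum = 0+0+0+0+24 = 24.
SPT 24, LPT 47, EDD 5, FIFO 24 → minimum 5.

5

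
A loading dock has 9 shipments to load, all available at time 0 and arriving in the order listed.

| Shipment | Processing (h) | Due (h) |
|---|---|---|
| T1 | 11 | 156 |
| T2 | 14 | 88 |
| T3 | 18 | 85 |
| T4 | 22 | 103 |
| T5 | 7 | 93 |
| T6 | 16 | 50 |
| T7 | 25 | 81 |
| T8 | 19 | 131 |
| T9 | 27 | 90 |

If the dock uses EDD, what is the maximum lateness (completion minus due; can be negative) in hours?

EDD (increasing due date): T6 T7 T3 T2 T9 T5 T4 T8 T1.
T6: 0→16, due 50, lateness -34
T7: 16→41, due 81, lateness -40
T3: 41→59, due 85, lateness -26
T2: 59→73, due 88, lateness -15
T9: 73→100, due 90, lateness 10
T5: 100→107, due 93, lateness 14
T4: 107→129, due 103, lateness 26
T8: 129→148, due 131, lateness 17
T1: 148→159, due 156, lateness 3
Maximum = 26.

26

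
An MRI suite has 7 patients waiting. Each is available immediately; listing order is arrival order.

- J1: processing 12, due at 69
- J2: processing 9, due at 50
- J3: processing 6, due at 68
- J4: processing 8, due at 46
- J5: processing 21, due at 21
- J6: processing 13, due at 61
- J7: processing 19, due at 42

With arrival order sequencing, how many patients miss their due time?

3

FIFO (arrival order): J1 J2 J3 J4 J5 J6 J7.
J1: 0→12, due 69, tardiness 0
J2: 12→21, due 50, tardiness 0
J3: 21→27, due 68, tardiness 0
J4: 27→35, due 46, tardiness 0
J5: 35→56, due 21, tardiness 35
J6: 56→69, due 61, tardiness 8
J7: 69→88, due 42, tardiness 46
Late patients: 3.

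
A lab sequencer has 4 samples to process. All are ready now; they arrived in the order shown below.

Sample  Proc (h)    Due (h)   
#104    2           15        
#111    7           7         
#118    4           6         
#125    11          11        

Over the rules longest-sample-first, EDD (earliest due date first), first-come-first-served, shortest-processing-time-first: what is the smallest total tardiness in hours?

19

LPT (decreasing processing time): #125 #111 #118 #104.
#125: 0→11, due 11, tardiness 0
#111: 11→18, due 7, tardiness 11
#118: 18→22, due 6, tardiness 16
#104: 22→24, due 15, tardiness 9
Sum = 0+11+16+9 = 36.
EDD (increasing due date): #118 #111 #125 #104.
#118: 0→4, due 6, tardiness 0
#111: 4→11, due 7, tardiness 4
#125: 11→22, due 11, tardiness 11
#104: 22→24, due 15, tardiness 9
Sum = 0+4+11+9 = 24.
FIFO (arrival order): #104 #111 #118 #125.
#104: 0→2, due 15, tardiness 0
#111: 2→9, due 7, tardiness 2
#118: 9→13, due 6, tardiness 7
#125: 13→24, due 11, tardiness 13
Sum = 0+2+7+13 = 22.
SPT (increasing processing time): #104 #118 #111 #125.
#104: 0→2, due 15, tardiness 0
#118: 2→6, due 6, tardiness 0
#111: 6→13, due 7, tardiness 6
#125: 13→24, due 11, tardiness 13
Sum = 0+0+6+13 = 19.
LPT 36, EDD 24, FIFO 22, SPT 19 → minimum 19.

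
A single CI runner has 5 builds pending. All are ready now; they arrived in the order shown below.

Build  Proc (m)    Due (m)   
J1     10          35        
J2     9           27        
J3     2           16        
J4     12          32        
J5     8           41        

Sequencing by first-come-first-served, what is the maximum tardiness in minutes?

FIFO (arrival order): J1 J2 J3 J4 J5.
J1: 0→10, due 35, tardiness 0
J2: 10→19, due 27, tardiness 0
J3: 19→21, due 16, tardiness 5
J4: 21→33, due 32, tardiness 1
J5: 33→41, due 41, tardiness 0
Maximum = 5.

5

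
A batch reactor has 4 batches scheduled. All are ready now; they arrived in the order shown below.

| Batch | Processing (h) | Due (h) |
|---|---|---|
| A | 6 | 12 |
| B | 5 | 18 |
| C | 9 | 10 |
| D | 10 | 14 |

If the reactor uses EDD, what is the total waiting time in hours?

EDD (increasing due date): C A D B.
C: waits 0, runs 0→9
A: waits 9, runs 9→15
D: waits 15, runs 15→25
B: waits 25, runs 25→30
Sum = 0+9+15+25 = 49.

49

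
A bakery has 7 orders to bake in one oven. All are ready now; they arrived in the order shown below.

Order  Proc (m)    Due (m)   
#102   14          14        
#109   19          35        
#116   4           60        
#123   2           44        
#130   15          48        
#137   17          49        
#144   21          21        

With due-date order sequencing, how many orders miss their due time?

EDD (increasing due date): #102 #144 #109 #123 #130 #137 #116.
#102: 0→14, due 14, tardiness 0
#144: 14→35, due 21, tardiness 14
#109: 35→54, due 35, tardiness 19
#123: 54→56, due 44, tardiness 12
#130: 56→71, due 48, tardiness 23
#137: 71→88, due 49, tardiness 39
#116: 88→92, due 60, tardiness 32
Late orders: 6.

6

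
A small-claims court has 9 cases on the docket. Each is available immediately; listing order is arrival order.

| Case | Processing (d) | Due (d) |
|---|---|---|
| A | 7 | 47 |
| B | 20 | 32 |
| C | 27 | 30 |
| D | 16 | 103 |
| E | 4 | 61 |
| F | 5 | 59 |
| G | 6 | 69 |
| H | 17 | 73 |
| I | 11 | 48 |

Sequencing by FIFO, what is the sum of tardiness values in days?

FIFO (arrival order): A B C D E F G H I.
A: 0→7, due 47, tardiness 0
B: 7→27, due 32, tardiness 0
C: 27→54, due 30, tardiness 24
D: 54→70, due 103, tardiness 0
E: 70→74, due 61, tardiness 13
F: 74→79, due 59, tardiness 20
G: 79→85, due 69, tardiness 16
H: 85→102, due 73, tardiness 29
I: 102→113, due 48, tardiness 65
Sum = 0+0+24+0+13+20+16+29+65 = 167.

167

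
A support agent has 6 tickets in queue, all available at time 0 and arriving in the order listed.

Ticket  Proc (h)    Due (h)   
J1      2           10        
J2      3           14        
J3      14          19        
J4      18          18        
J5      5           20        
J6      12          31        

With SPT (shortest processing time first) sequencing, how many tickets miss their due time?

2

SPT (increasing processing time): J1 J2 J5 J6 J3 J4.
J1: 0→2, due 10, tardiness 0
J2: 2→5, due 14, tardiness 0
J5: 5→10, due 20, tardiness 0
J6: 10→22, due 31, tardiness 0
J3: 22→36, due 19, tardiness 17
J4: 36→54, due 18, tardiness 36
Late tickets: 2.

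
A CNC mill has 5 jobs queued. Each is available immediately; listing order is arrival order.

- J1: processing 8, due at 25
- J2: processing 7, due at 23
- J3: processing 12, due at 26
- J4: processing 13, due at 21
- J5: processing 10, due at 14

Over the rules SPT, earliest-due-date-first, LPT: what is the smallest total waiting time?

SPT (increasing processing time): J2 J1 J5 J3 J4.
J2: waits 0, runs 0→7
J1: waits 7, runs 7→15
J5: waits 15, runs 15→25
J3: waits 25, runs 25→37
J4: waits 37, runs 37→50
Sum = 0+7+15+25+37 = 84.
EDD (increasing due date): J5 J4 J2 J1 J3.
J5: waits 0, runs 0→10
J4: waits 10, runs 10→23
J2: waits 23, runs 23→30
J1: waits 30, runs 30→38
J3: waits 38, runs 38→50
Sum = 0+10+23+30+38 = 101.
LPT (decreasing processing time): J4 J3 J5 J1 J2.
J4: waits 0, runs 0→13
J3: waits 13, runs 13→25
J5: waits 25, runs 25→35
J1: waits 35, runs 35→43
J2: waits 43, runs 43→50
Sum = 0+13+25+35+43 = 116.
SPT 84, EDD 101, LPT 116 → minimum 84.

84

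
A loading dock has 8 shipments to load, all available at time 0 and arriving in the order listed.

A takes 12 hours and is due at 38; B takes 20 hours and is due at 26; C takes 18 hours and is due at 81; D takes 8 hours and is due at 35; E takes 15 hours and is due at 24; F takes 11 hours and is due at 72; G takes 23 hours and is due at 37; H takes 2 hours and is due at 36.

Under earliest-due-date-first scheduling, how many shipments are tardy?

EDD (increasing due date): E B D H G A F C.
E: 0→15, due 24, tardiness 0
B: 15→35, due 26, tardiness 9
D: 35→43, due 35, tardiness 8
H: 43→45, due 36, tardiness 9
G: 45→68, due 37, tardiness 31
A: 68→80, due 38, tardiness 42
F: 80→91, due 72, tardiness 19
C: 91→109, due 81, tardiness 28
Late shipments: 7.

7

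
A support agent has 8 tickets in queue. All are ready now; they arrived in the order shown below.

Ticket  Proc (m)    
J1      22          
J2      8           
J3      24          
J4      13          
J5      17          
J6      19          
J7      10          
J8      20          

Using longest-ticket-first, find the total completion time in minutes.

LPT (decreasing processing time): J3 J1 J8 J6 J5 J4 J7 J2.
J3: 0→24
J1: 24→46
J8: 46→66
J6: 66→85
J5: 85→102
J4: 102→115
J7: 115→125
J2: 125→133
Sum = 24+46+66+85+102+115+125+133 = 696.

696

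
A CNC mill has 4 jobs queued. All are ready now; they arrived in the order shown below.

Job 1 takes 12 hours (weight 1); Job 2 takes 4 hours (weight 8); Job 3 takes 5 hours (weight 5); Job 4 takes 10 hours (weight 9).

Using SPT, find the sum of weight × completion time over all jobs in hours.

SPT (increasing processing time): Job 2 Job 3 Job 4 Job 1.
Job 2: finishes 4, weight 8, w·C = 32
Job 3: finishes 9, weight 5, w·C = 45
Job 4: finishes 19, weight 9, w·C = 171
Job 1: finishes 31, weight 1, w·C = 31
Sum = 32+45+171+31 = 279.

279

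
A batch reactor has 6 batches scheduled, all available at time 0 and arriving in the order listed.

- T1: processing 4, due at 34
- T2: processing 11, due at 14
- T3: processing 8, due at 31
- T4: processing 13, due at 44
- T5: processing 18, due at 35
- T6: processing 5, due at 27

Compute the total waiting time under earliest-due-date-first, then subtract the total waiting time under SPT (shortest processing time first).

EDD (increasing due date): T2 T6 T3 T1 T5 T4.
T2: waits 0, runs 0→11
T6: waits 11, runs 11→16
T3: waits 16, runs 16→24
T1: waits 24, runs 24→28
T5: waits 28, runs 28→46
T4: waits 46, runs 46→59
Sum = 0+11+16+24+28+46 = 125.
SPT (increasing processing time): T1 T6 T3 T2 T4 T5.
T1: waits 0, runs 0→4
T6: waits 4, runs 4→9
T3: waits 9, runs 9→17
T2: waits 17, runs 17→28
T4: waits 28, runs 28→41
T5: waits 41, runs 41→59
Sum = 0+4+9+17+28+41 = 99.
Difference = 125 − 99 = 26.

26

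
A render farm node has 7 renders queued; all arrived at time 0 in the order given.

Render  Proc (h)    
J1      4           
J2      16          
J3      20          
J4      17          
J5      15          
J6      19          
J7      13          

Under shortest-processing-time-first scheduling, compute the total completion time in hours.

SPT (increasing processing time): J1 J7 J5 J2 J4 J6 J3.
J1: 0→4
J7: 4→17
J5: 17→32
J2: 32→48
J4: 48→65
J6: 65→84
J3: 84→104
Sum = 4+17+32+48+65+84+104 = 354.

354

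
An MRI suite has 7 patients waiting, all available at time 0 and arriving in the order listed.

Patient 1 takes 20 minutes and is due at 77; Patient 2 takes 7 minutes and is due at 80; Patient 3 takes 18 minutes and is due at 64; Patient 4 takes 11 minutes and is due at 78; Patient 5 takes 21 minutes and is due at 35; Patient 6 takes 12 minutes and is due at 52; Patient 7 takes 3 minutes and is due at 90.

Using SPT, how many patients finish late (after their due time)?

1

SPT (increasing processing time): Patient 7 Patient 2 Patient 4 Patient 6 Patient 3 Patient 1 Patient 5.
Patient 7: 0→3, due 90, tardiness 0
Patient 2: 3→10, due 80, tardiness 0
Patient 4: 10→21, due 78, tardiness 0
Patient 6: 21→33, due 52, tardiness 0
Patient 3: 33→51, due 64, tardiness 0
Patient 1: 51→71, due 77, tardiness 0
Patient 5: 71→92, due 35, tardiness 57
Late patients: 1.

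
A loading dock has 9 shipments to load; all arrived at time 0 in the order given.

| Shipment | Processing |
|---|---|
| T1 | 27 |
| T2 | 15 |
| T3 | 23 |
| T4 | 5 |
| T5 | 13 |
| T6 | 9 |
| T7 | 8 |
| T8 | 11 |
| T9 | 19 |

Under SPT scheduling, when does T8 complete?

33

SPT (increasing processing time): T4 T7 T6 T8 T5 T2 T9 T3 T1.
T4: 0→5
T7: 5→13
T6: 13→22
T8: 22→33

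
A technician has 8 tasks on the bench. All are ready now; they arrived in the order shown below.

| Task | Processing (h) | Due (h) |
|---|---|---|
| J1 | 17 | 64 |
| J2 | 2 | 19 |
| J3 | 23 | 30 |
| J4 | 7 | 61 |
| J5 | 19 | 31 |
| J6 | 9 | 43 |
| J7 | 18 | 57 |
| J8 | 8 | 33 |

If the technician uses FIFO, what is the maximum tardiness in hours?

FIFO (arrival order): J1 J2 J3 J4 J5 J6 J7 J8.
J1: 0→17, due 64, tardiness 0
J2: 17→19, due 19, tardiness 0
J3: 19→42, due 30, tardiness 12
J4: 42→49, due 61, tardiness 0
J5: 49→68, due 31, tardiness 37
J6: 68→77, due 43, tardiness 34
J7: 77→95, due 57, tardiness 38
J8: 95→103, due 33, tardiness 70
Maximum = 70.

70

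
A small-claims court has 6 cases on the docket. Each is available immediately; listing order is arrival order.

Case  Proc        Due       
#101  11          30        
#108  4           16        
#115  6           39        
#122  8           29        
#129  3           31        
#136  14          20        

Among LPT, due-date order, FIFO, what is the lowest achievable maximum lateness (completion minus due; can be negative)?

LPT (decreasing processing time): #136 #101 #122 #115 #108 #129.
#136: 0→14, due 20, lateness -6
#101: 14→25, due 30, lateness -5
#122: 25→33, due 29, lateness 4
#115: 33→39, due 39, lateness 0
#108: 39→43, due 16, lateness 27
#129: 43→46, due 31, lateness 15
Maximum = 27.
EDD (increasing due date): #108 #136 #122 #101 #129 #115.
#108: 0→4, due 16, lateness -12
#136: 4→18, due 20, lateness -2
#122: 18→26, due 29, lateness -3
#101: 26→37, due 30, lateness 7
#129: 37→40, due 31, lateness 9
#115: 40→46, due 39, lateness 7
Maximum = 9.
FIFO (arrival order): #101 #108 #115 #122 #129 #136.
#101: 0→11, due 30, lateness -19
#108: 11→15, due 16, lateness -1
#115: 15→21, due 39, lateness -18
#122: 21→29, due 29, lateness 0
#129: 29→32, due 31, lateness 1
#136: 32→46, due 20, lateness 26
Maximum = 26.
LPT 27, EDD 9, FIFO 26 → minimum 9.

9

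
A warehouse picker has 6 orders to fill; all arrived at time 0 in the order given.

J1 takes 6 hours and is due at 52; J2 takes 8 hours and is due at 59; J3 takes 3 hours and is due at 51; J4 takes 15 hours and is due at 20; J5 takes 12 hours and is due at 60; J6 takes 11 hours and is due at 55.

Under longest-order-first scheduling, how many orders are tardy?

1

LPT (decreasing processing time): J4 J5 J6 J2 J1 J3.
J4: 0→15, due 20, tardiness 0
J5: 15→27, due 60, tardiness 0
J6: 27→38, due 55, tardiness 0
J2: 38→46, due 59, tardiness 0
J1: 46→52, due 52, tardiness 0
J3: 52→55, due 51, tardiness 4
Late orders: 1.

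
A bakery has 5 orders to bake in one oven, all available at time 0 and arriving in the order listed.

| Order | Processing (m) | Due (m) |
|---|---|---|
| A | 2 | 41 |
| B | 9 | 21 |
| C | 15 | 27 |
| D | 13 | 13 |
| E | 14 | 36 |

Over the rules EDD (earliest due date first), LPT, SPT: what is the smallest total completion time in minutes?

EDD (increasing due date): D B C E A.
D: 0→13
B: 13→22
C: 22→37
E: 37→51
A: 51→53
Sum = 13+22+37+51+53 = 176.
LPT (decreasing processing time): C E D B A.
C: 0→15
E: 15→29
D: 29→42
B: 42→51
A: 51→53
Sum = 15+29+42+51+53 = 190.
SPT (increasing processing time): A B D E C.
A: 0→2
B: 2→11
D: 11→24
E: 24→38
C: 38→53
Sum = 2+11+24+38+53 = 128.
EDD 176, LPT 190, SPT 128 → minimum 128.

128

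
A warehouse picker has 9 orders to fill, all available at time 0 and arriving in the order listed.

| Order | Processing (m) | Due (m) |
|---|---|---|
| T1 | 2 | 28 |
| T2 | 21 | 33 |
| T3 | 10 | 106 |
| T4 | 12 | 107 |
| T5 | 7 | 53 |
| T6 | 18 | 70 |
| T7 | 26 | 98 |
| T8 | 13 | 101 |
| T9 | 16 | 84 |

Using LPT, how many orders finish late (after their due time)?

LPT (decreasing processing time): T7 T2 T6 T9 T8 T4 T3 T5 T1.
T7: 0→26, due 98, tardiness 0
T2: 26→47, due 33, tardiness 14
T6: 47→65, due 70, tardiness 0
T9: 65→81, due 84, tardiness 0
T8: 81→94, due 101, tardiness 0
T4: 94→106, due 107, tardiness 0
T3: 106→116, due 106, tardiness 10
T5: 116→123, due 53, tardiness 70
T1: 123→125, due 28, tardiness 97
Late orders: 4.

4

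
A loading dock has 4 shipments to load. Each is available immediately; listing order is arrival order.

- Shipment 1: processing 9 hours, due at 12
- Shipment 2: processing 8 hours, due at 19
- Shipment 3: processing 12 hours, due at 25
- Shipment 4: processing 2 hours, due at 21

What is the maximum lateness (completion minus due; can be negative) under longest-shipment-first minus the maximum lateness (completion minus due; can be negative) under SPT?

3

LPT (decreasing processing time): Shipment 3 Shipment 1 Shipment 2 Shipment 4.
Shipment 3: 0→12, due 25, lateness -13
Shipment 1: 12→21, due 12, lateness 9
Shipment 2: 21→29, due 19, lateness 10
Shipment 4: 29→31, due 21, lateness 10
Maximum = 10.
SPT (increasing processing time): Shipment 4 Shipment 2 Shipment 1 Shipment 3.
Shipment 4: 0→2, due 21, lateness -19
Shipment 2: 2→10, due 19, lateness -9
Shipment 1: 10→19, due 12, lateness 7
Shipment 3: 19→31, due 25, lateness 6
Maximum = 7.
Difference = 10 − 7 = 3.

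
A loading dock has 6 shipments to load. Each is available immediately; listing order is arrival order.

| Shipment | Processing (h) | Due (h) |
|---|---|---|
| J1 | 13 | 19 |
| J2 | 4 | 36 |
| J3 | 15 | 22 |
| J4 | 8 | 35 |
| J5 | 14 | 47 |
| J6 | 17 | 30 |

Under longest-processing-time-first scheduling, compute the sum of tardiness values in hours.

117

LPT (decreasing processing time): J6 J3 J5 J1 J4 J2.
J6: 0→17, due 30, tardiness 0
J3: 17→32, due 22, tardiness 10
J5: 32→46, due 47, tardiness 0
J1: 46→59, due 19, tardiness 40
J4: 59→67, due 35, tardiness 32
J2: 67→71, due 36, tardiness 35
Sum = 0+10+0+40+32+35 = 117.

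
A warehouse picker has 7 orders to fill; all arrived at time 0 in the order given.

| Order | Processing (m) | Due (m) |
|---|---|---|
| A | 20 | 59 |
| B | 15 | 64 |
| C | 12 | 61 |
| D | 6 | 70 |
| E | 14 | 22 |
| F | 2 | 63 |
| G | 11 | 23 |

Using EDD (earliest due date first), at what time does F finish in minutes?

EDD (increasing due date): E G A C F B D.
E: 0→14
G: 14→25
A: 25→45
C: 45→57
F: 57→59

59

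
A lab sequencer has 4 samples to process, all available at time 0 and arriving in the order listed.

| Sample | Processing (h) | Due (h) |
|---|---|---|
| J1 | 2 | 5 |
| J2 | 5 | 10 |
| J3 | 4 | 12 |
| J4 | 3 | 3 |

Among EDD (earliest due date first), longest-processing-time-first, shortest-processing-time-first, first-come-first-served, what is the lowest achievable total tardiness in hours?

2

EDD (increasing due date): J4 J1 J2 J3.
J4: 0→3, due 3, tardiness 0
J1: 3→5, due 5, tardiness 0
J2: 5→10, due 10, tardiness 0
J3: 10→14, due 12, tardiness 2
Sum = 0+0+0+2 = 2.
LPT (decreasing processing time): J2 J3 J4 J1.
J2: 0→5, due 10, tardiness 0
J3: 5→9, due 12, tardiness 0
J4: 9→12, due 3, tardiness 9
J1: 12→14, due 5, tardiness 9
Sum = 0+0+9+9 = 18.
SPT (increasing processing time): J1 J4 J3 J2.
J1: 0→2, due 5, tardiness 0
J4: 2→5, due 3, tardiness 2
J3: 5→9, due 12, tardiness 0
J2: 9→14, due 10, tardiness 4
Sum = 0+2+0+4 = 6.
FIFO (arrival order): J1 J2 J3 J4.
J1: 0→2, due 5, tardiness 0
J2: 2→7, due 10, tardiness 0
J3: 7→11, due 12, tardiness 0
J4: 11→14, due 3, tardiness 11
Sum = 0+0+0+11 = 11.
EDD 2, LPT 18, SPT 6, FIFO 11 → minimum 2.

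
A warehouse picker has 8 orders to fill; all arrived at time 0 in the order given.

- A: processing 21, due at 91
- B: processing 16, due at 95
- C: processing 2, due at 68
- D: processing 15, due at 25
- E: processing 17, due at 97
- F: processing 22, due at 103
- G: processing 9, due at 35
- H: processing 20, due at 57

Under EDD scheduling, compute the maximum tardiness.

19

EDD (increasing due date): D G H C A B E F.
D: 0→15, due 25, tardiness 0
G: 15→24, due 35, tardiness 0
H: 24→44, due 57, tardiness 0
C: 44→46, due 68, tardiness 0
A: 46→67, due 91, tardiness 0
B: 67→83, due 95, tardiness 0
E: 83→100, due 97, tardiness 3
F: 100→122, due 103, tardiness 19
Maximum = 19.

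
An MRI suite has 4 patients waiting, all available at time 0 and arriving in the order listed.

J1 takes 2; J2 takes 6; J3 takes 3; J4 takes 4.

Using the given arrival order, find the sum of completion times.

FIFO (arrival order): J1 J2 J3 J4.
J1: 0→2
J2: 2→8
J3: 8→11
J4: 11→15
Sum = 2+8+11+15 = 36.

36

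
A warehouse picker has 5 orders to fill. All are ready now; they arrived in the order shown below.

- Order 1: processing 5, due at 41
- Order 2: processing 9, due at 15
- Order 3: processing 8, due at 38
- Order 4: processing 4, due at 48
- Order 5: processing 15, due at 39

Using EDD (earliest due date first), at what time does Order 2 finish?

9

EDD (increasing due date): Order 2 Order 3 Order 5 Order 1 Order 4.
Order 2: 0→9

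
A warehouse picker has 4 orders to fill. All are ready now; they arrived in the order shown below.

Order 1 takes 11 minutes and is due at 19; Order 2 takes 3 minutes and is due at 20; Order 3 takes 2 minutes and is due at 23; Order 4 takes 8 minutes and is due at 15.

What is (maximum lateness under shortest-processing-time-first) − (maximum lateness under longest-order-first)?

1

SPT (increasing processing time): Order 3 Order 2 Order 4 Order 1.
Order 3: 0→2, due 23, lateness -21
Order 2: 2→5, due 20, lateness -15
Order 4: 5→13, due 15, lateness -2
Order 1: 13→24, due 19, lateness 5
Maximum = 5.
LPT (decreasing processing time): Order 1 Order 4 Order 2 Order 3.
Order 1: 0→11, due 19, lateness -8
Order 4: 11→19, due 15, lateness 4
Order 2: 19→22, due 20, lateness 2
Order 3: 22→24, due 23, lateness 1
Maximum = 4.
Difference = 5 − 4 = 1.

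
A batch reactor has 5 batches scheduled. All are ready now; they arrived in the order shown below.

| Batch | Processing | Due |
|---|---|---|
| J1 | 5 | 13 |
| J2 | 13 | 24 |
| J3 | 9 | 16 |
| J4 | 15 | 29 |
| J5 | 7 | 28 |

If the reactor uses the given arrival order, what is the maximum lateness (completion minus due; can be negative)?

21

FIFO (arrival order): J1 J2 J3 J4 J5.
J1: 0→5, due 13, lateness -8
J2: 5→18, due 24, lateness -6
J3: 18→27, due 16, lateness 11
J4: 27→42, due 29, lateness 13
J5: 42→49, due 28, lateness 21
Maximum = 21.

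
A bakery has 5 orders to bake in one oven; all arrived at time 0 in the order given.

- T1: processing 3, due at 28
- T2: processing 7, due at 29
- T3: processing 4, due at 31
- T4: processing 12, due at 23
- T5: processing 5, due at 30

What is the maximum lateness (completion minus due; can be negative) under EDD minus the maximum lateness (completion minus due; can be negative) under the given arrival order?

EDD (increasing due date): T4 T1 T2 T5 T3.
T4: 0→12, due 23, lateness -11
T1: 12→15, due 28, lateness -13
T2: 15→22, due 29, lateness -7
T5: 22→27, due 30, lateness -3
T3: 27→31, due 31, lateness 0
Maximum = 0.
FIFO (arrival order): T1 T2 T3 T4 T5.
T1: 0→3, due 28, lateness -25
T2: 3→10, due 29, lateness -19
T3: 10→14, due 31, lateness -17
T4: 14→26, due 23, lateness 3
T5: 26→31, due 30, lateness 1
Maximum = 3.
Difference = 0 − 3 = -3.

-3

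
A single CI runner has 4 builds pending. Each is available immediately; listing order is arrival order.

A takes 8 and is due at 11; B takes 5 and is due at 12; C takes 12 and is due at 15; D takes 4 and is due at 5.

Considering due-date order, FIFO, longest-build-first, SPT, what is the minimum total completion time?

59

EDD (increasing due date): D A B C.
D: 0→4
A: 4→12
B: 12→17
C: 17→29
Sum = 4+12+17+29 = 62.
FIFO (arrival order): A B C D.
A: 0→8
B: 8→13
C: 13→25
D: 25→29
Sum = 8+13+25+29 = 75.
LPT (decreasing processing time): C A B D.
C: 0→12
A: 12→20
B: 20→25
D: 25→29
Sum = 12+20+25+29 = 86.
SPT (increasing processing time): D B A C.
D: 0→4
B: 4→9
A: 9→17
C: 17→29
Sum = 4+9+17+29 = 59.
EDD 62, FIFO 75, LPT 86, SPT 59 → minimum 59.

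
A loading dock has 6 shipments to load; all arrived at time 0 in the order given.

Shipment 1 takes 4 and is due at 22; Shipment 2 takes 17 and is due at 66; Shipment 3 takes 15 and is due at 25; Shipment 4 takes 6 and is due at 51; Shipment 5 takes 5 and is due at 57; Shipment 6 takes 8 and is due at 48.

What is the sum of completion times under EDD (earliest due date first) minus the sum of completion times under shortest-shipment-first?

EDD (increasing due date): Shipment 1 Shipment 3 Shipment 6 Shipment 4 Shipment 5 Shipment 2.
Shipment 1: 0→4
Shipment 3: 4→19
Shipment 6: 19→27
Shipment 4: 27→33
Shipment 5: 33→38
Shipment 2: 38→55
Sum = 4+19+27+33+38+55 = 176.
SPT (increasing processing time): Shipment 1 Shipment 5 Shipment 4 Shipment 6 Shipment 3 Shipment 2.
Shipment 1: 0→4
Shipment 5: 4→9
Shipment 4: 9→15
Shipment 6: 15→23
Shipment 3: 23→38
Shipment 2: 38→55
Sum = 4+9+15+23+38+55 = 144.
Difference = 176 − 144 = 32.

32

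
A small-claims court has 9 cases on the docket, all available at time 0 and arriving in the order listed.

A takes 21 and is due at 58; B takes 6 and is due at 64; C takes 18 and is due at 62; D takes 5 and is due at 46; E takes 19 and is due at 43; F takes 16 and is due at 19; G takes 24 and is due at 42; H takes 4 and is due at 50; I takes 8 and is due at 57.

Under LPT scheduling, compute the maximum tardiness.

LPT (decreasing processing time): G A E C F I B D H.
G: 0→24, due 42, tardiness 0
A: 24→45, due 58, tardiness 0
E: 45→64, due 43, tardiness 21
C: 64→82, due 62, tardiness 20
F: 82→98, due 19, tardiness 79
I: 98→106, due 57, tardiness 49
B: 106→112, due 64, tardiness 48
D: 112→117, due 46, tardiness 71
H: 117→121, due 50, tardiness 71
Maximum = 79.

79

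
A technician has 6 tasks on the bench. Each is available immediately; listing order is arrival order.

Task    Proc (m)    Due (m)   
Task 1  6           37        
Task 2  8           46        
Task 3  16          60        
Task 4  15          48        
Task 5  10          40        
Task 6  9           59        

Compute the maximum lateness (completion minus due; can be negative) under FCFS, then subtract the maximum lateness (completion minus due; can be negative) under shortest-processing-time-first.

FIFO (arrival order): Task 1 Task 2 Task 3 Task 4 Task 5 Task 6.
Task 1: 0→6, due 37, lateness -31
Task 2: 6→14, due 46, lateness -32
Task 3: 14→30, due 60, lateness -30
Task 4: 30→45, due 48, lateness -3
Task 5: 45→55, due 40, lateness 15
Task 6: 55→64, due 59, lateness 5
Maximum = 15.
SPT (increasing processing time): Task 1 Task 2 Task 6 Task 5 Task 4 Task 3.
Task 1: 0→6, due 37, lateness -31
Task 2: 6→14, due 46, lateness -32
Task 6: 14→23, due 59, lateness -36
Task 5: 23→33, due 40, lateness -7
Task 4: 33→48, due 48, lateness 0
Task 3: 48→64, due 60, lateness 4
Maximum = 4.
Difference = 15 − 4 = 11.

11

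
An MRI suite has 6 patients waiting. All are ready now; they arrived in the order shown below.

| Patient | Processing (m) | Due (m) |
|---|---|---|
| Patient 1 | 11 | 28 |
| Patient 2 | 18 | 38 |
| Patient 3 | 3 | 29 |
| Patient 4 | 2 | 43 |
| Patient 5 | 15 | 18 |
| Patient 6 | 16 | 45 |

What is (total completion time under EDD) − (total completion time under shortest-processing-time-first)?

EDD (increasing due date): Patient 5 Patient 1 Patient 3 Patient 2 Patient 4 Patient 6.
Patient 5: 0→15
Patient 1: 15→26
Patient 3: 26→29
Patient 2: 29→47
Patient 4: 47→49
Patient 6: 49→65
Sum = 15+26+29+47+49+65 = 231.
SPT (increasing processing time): Patient 4 Patient 3 Patient 1 Patient 5 Patient 6 Patient 2.
Patient 4: 0→2
Patient 3: 2→5
Patient 1: 5→16
Patient 5: 16→31
Patient 6: 31→47
Patient 2: 47→65
Sum = 2+5+16+31+47+65 = 166.
Difference = 231 − 166 = 65.

65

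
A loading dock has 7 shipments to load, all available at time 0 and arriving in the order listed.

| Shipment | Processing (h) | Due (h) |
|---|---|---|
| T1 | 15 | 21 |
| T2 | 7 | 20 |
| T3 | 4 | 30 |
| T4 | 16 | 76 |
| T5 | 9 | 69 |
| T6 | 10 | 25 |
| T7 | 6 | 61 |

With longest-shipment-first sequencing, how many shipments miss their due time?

5

LPT (decreasing processing time): T4 T1 T6 T5 T2 T7 T3.
T4: 0→16, due 76, tardiness 0
T1: 16→31, due 21, tardiness 10
T6: 31→41, due 25, tardiness 16
T5: 41→50, due 69, tardiness 0
T2: 50→57, due 20, tardiness 37
T7: 57→63, due 61, tardiness 2
T3: 63→67, due 30, tardiness 37
Late shipments: 5.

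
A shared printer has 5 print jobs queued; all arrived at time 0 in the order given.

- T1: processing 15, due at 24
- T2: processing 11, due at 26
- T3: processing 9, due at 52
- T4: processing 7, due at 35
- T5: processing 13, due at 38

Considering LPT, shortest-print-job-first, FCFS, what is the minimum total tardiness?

LPT (decreasing processing time): T1 T5 T2 T3 T4.
T1: 0→15, due 24, tardiness 0
T5: 15→28, due 38, tardiness 0
T2: 28→39, due 26, tardiness 13
T3: 39→48, due 52, tardiness 0
T4: 48→55, due 35, tardiness 20
Sum = 0+0+13+0+20 = 33.
SPT (increasing processing time): T4 T3 T2 T5 T1.
T4: 0→7, due 35, tardiness 0
T3: 7→16, due 52, tardiness 0
T2: 16→27, due 26, tardiness 1
T5: 27→40, due 38, tardiness 2
T1: 40→55, due 24, tardiness 31
Sum = 0+0+1+2+31 = 34.
FIFO (arrival order): T1 T2 T3 T4 T5.
T1: 0→15, due 24, tardiness 0
T2: 15→26, due 26, tardiness 0
T3: 26→35, due 52, tardiness 0
T4: 35→42, due 35, tardiness 7
T5: 42→55, due 38, tardiness 17
Sum = 0+0+0+7+17 = 24.
LPT 33, SPT 34, FIFO 24 → minimum 24.

24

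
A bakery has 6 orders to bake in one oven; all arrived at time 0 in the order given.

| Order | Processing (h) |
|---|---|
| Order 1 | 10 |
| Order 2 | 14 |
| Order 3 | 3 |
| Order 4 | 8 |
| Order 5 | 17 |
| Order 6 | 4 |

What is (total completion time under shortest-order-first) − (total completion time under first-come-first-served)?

SPT (increasing processing time): Order 3 Order 6 Order 4 Order 1 Order 2 Order 5.
Order 3: 0→3
Order 6: 3→7
Order 4: 7→15
Order 1: 15→25
Order 2: 25→39
Order 5: 39→56
Sum = 3+7+15+25+39+56 = 145.
FIFO (arrival order): Order 1 Order 2 Order 3 Order 4 Order 5 Order 6.
Order 1: 0→10
Order 2: 10→24
Order 3: 24→27
Order 4: 27→35
Order 5: 35→52
Order 6: 52→56
Sum = 10+24+27+35+52+56 = 204.
Difference = 145 − 204 = -59.

-59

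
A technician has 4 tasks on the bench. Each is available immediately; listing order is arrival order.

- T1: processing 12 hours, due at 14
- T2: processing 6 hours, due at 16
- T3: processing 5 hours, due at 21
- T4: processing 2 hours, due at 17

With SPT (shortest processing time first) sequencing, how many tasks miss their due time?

1

SPT (increasing processing time): T4 T3 T2 T1.
T4: 0→2, due 17, tardiness 0
T3: 2→7, due 21, tardiness 0
T2: 7→13, due 16, tardiness 0
T1: 13→25, due 14, tardiness 11
Late tasks: 1.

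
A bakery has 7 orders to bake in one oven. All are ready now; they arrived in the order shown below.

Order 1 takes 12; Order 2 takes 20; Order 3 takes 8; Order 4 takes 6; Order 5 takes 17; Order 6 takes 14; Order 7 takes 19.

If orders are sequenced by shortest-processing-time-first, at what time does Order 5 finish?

SPT (increasing processing time): Order 4 Order 3 Order 1 Order 6 Order 5 Order 7 Order 2.
Order 4: 0→6
Order 3: 6→14
Order 1: 14→26
Order 6: 26→40
Order 5: 40→57

57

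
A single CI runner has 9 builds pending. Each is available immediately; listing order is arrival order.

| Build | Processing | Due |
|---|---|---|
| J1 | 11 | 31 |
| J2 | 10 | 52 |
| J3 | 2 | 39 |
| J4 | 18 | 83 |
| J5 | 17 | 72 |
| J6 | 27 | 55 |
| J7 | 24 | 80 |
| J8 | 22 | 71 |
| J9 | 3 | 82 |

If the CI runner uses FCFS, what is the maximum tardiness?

FIFO (arrival order): J1 J2 J3 J4 J5 J6 J7 J8 J9.
J1: 0→11, due 31, tardiness 0
J2: 11→21, due 52, tardiness 0
J3: 21→23, due 39, tardiness 0
J4: 23→41, due 83, tardiness 0
J5: 41→58, due 72, tardiness 0
J6: 58→85, due 55, tardiness 30
J7: 85→109, due 80, tardiness 29
J8: 109→131, due 71, tardiness 60
J9: 131→134, due 82, tardiness 52
Maximum = 60.

60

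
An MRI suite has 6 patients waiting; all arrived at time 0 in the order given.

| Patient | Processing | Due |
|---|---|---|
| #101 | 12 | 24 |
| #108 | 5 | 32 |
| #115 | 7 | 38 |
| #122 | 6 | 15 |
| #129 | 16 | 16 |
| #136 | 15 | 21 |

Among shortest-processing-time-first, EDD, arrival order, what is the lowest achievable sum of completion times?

170

SPT (increasing processing time): #108 #122 #115 #101 #136 #129.
#108: 0→5
#122: 5→11
#115: 11→18
#101: 18→30
#136: 30→45
#129: 45→61
Sum = 5+11+18+30+45+61 = 170.
EDD (increasing due date): #122 #129 #136 #101 #108 #115.
#122: 0→6
#129: 6→22
#136: 22→37
#101: 37→49
#108: 49→54
#115: 54→61
Sum = 6+22+37+49+54+61 = 229.
FIFO (arrival order): #101 #108 #115 #122 #129 #136.
#101: 0→12
#108: 12→17
#115: 17→24
#122: 24→30
#129: 30→46
#136: 46→61
Sum = 12+17+24+30+46+61 = 190.
SPT 170, EDD 229, FIFO 190 → minimum 170.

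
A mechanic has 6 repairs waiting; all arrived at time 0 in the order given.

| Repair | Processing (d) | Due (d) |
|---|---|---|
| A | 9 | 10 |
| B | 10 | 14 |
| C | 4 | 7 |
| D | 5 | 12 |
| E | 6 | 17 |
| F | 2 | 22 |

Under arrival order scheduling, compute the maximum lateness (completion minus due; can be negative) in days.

17

FIFO (arrival order): A B C D E F.
A: 0→9, due 10, lateness -1
B: 9→19, due 14, lateness 5
C: 19→23, due 7, lateness 16
D: 23→28, due 12, lateness 16
E: 28→34, due 17, lateness 17
F: 34→36, due 22, lateness 14
Maximum = 17.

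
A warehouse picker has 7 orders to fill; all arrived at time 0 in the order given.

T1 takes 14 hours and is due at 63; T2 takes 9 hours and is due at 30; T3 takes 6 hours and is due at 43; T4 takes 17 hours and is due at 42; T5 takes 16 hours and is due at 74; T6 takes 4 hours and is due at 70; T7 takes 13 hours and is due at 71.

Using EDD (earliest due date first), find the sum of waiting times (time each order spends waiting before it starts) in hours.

226

EDD (increasing due date): T2 T4 T3 T1 T6 T7 T5.
T2: waits 0, runs 0→9
T4: waits 9, runs 9→26
T3: waits 26, runs 26→32
T1: waits 32, runs 32→46
T6: waits 46, runs 46→50
T7: waits 50, runs 50→63
T5: waits 63, runs 63→79
Sum = 0+9+26+32+46+50+63 = 226.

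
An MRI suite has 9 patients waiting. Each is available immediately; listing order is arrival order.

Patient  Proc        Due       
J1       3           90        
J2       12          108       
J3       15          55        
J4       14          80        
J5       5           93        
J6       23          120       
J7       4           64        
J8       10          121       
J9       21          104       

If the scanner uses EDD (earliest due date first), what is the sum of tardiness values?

EDD (increasing due date): J3 J7 J4 J1 J5 J9 J2 J6 J8.
J3: 0→15, due 55, tardiness 0
J7: 15→19, due 64, tardiness 0
J4: 19→33, due 80, tardiness 0
J1: 33→36, due 90, tardiness 0
J5: 36→41, due 93, tardiness 0
J9: 41→62, due 104, tardiness 0
J2: 62→74, due 108, tardiness 0
J6: 74→97, due 120, tardiness 0
J8: 97→107, due 121, tardiness 0
Sum = 0+0+0+0+0+0+0+0+0 = 0.

0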